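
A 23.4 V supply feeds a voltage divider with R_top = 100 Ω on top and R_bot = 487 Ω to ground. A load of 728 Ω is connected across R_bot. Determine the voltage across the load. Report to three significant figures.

The load sits in parallel with R_bot: R_bot‖R_L = (487 × 728) / (487 + 728) = 291.8 Ω.
V_out = 23.4 × 291.8 / (100 + 291.8) = 23.4 × 291.8/391.8 = 17.4 V.
(Unloaded it would have been 19.4 V.)

V_out ≈ 17.4 V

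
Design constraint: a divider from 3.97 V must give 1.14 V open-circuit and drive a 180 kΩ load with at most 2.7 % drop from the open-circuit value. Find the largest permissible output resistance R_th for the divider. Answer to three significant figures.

R_th ≤ 4.99 kΩ

Loading drop = R_th/(R_th + R_L) ≤ 0.0270, so R_th ≤ R_L · ε/(1−ε) = 180 kΩ × 0.0270/0.9730 = 4.99 kΩ.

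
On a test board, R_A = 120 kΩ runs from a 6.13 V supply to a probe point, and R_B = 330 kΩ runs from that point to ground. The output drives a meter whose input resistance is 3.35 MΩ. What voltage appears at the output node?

The load sits in parallel with R_B: R_B‖R_L = (330 × 3350) / (330 + 3350) = 300.4 kΩ.
V_out = 6.13 × 300.4 / (120 + 300.4) = 6.13 × 300.4/420.4 = 4.38 V.

V_out ≈ 4.38 V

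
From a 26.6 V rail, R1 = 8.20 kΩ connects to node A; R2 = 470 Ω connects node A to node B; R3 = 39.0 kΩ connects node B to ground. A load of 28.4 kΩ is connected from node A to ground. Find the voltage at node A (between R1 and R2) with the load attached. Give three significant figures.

V ≈ 17.8 V

Below node A the series string R2+R3 = 39470 Ω sits in parallel with the 28400 Ω load: 16520 Ω.
V_A = 26.6 × 16520/(8200 + 16520) = 17.8 V.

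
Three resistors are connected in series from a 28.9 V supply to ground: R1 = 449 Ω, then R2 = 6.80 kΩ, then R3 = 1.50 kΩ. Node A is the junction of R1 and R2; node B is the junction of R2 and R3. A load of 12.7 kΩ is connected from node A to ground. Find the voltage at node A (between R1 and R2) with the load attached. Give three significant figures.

Below node A the series string R2+R3 = 8300 Ω sits in parallel with the 12700 Ω load: 5020 Ω.
V_A = 28.9 × 5020/(449 + 5020) = 26.5 V.

V ≈ 26.5 V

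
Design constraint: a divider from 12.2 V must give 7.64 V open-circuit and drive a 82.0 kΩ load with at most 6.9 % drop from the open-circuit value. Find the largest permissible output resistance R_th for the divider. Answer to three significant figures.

Loading drop = R_th/(R_th + R_L) ≤ 0.0690, so R_th ≤ R_L · ε/(1−ε) = 82.0 kΩ × 0.0690/0.9310 = 6.08 kΩ.
(Any R1, R2 with R2/(R1+R2) = 0.626 and R1‖R2 ≤ 6.08 kΩ will meet the spec.)

R_th ≤ 6.08 kΩ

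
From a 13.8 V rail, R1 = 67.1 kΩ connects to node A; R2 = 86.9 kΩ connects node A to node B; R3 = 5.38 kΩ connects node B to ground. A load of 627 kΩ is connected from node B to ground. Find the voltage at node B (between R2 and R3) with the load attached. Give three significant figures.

At node B, R3 is in parallel with the load: R3‖R_L = 5.334 kΩ.
Below node A the resistance is R2 + (R3‖R_L) = 92.23 kΩ, so V_A = 13.8 × 92.23/159.3 = 7.988 V.
Then V_B = V_A × (R3‖R_L)/(R2 + R3‖R_L) = 7.988 × 5.334/92.23 = 0.462 V.

V ≈ 0.462 V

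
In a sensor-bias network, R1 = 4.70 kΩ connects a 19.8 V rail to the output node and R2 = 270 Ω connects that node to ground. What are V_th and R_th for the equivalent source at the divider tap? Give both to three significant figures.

V_th = 1.08 V, R_th = 255 Ω

V_th is the open-circuit tap voltage: 19.8 × 270/(4700 + 270) = 1.08 V.
With the supply zeroed, R1 and R2 appear in parallel from the tap: R_th = R1‖R2 = (4700 × 270)/4970 = 255 Ω.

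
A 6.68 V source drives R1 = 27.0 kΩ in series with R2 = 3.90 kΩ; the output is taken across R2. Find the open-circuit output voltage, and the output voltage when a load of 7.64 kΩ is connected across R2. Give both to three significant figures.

Unloaded: 0.843 V; loaded: 0.583 V

Open-circuit: V = 6.68 × 3.90/(27.0 + 3.90) = 0.843 V.
With the load, R2 becomes R2‖R_L = 2.582 kΩ, so V = 6.68 × 2.582/29.58 = 0.583 V.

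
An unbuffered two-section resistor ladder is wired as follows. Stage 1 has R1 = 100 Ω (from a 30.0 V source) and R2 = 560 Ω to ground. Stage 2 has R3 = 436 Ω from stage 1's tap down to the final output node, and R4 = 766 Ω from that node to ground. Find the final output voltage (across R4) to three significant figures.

V_out ≈ 15.2 V

Stage 2 presents R3+R4 = 1202 Ω as a load on stage 1's tap.
Stage 1's lower leg becomes R2‖(R3+R4) = 382.0 Ω, so V_mid = 30.0 × 382.0/482.0 = 23.78 V.
Stage 2 is itself unloaded: V_out = V_mid × R4/(R3+R4) = 23.78 × 766/1202 = 15.2 V.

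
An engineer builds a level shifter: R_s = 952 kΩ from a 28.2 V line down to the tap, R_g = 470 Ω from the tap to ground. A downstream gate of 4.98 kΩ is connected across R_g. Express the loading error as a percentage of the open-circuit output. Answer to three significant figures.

Unloaded V = 28.2 × 470/952500 = 0.013915 V.
Loaded: R_g‖R_L = 429.5 Ω, giving V = 28.2 × 429.5/952400 = 0.012716 V.
Drop = (0.013915 − 0.012716) / 0.013915 = 8.62 %.

8.62 %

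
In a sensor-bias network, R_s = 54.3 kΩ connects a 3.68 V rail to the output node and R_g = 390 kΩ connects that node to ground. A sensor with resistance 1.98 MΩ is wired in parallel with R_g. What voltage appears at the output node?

V_out ≈ 3.15 V

The load sits in parallel with R_g: R_g‖R_L = (390 × 1980) / (390 + 1980) = 325.8 kΩ.
V_out = 3.68 × 325.8 / (54.3 + 325.8) = 3.68 × 325.8/380.1 = 3.15 V.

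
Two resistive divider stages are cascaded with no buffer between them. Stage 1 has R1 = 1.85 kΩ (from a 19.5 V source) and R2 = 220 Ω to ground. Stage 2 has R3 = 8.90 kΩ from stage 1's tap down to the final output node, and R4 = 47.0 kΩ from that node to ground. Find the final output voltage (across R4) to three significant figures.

Stage 2 presents R3+R4 = 55900 Ω as a load on stage 1's tap.
Stage 1's lower leg becomes R2‖(R3+R4) = 219.1 Ω, so V_mid = 19.5 × 219.1/2069 = 2.065 V.
Stage 2 is itself unloaded: V_out = V_mid × R4/(R3+R4) = 2.065 × 47000/55900 = 1.74 V.

V_out ≈ 1.74 V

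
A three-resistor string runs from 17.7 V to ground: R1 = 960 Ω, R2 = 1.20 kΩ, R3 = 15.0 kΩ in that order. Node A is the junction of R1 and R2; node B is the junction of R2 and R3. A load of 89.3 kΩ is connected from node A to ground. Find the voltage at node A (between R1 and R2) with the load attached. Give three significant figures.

Below node A the series string R2+R3 = 16200 Ω sits in parallel with the 89300 Ω load: 13710 Ω.
V_A = 17.7 × 13710/(960 + 13710) = 16.5 V.

V ≈ 16.5 V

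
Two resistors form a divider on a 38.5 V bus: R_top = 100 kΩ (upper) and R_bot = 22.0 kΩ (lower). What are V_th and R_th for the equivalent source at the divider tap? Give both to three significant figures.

V_th = 6.94 V, R_th = 18.0 kΩ

V_th is the open-circuit tap voltage: 38.5 × 22.0/(100 + 22.0) = 6.94 V.
With the supply zeroed, R_top and R_bot appear in parallel from the tap: R_th = R_top‖R_bot = (100 × 22.0)/122.0 = 18.0 kΩ.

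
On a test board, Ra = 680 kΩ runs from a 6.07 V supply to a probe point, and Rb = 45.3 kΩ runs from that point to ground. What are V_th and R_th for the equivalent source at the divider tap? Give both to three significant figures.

V_th = 0.379 V, R_th = 42.5 kΩ

V_th is the open-circuit tap voltage: 6.07 × 45.3/(680 + 45.3) = 0.379 V.
With the supply zeroed, Ra and Rb appear in parallel from the tap: R_th = Ra‖Rb = (680 × 45.3)/725.3 = 42.5 kΩ.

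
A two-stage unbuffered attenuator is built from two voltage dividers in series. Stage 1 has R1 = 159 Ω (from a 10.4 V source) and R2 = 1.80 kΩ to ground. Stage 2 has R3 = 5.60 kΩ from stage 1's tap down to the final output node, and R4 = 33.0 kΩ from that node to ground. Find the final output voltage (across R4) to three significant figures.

V_out ≈ 8.14 V

Stage 2 presents R3+R4 = 38600 Ω as a load on stage 1's tap.
Stage 1's lower leg becomes R2‖(R3+R4) = 1720 Ω, so V_mid = 10.4 × 1720/1879 = 9.520 V.
Stage 2 is itself unloaded: V_out = V_mid × R4/(R3+R4) = 9.520 × 33000/38600 = 8.14 V.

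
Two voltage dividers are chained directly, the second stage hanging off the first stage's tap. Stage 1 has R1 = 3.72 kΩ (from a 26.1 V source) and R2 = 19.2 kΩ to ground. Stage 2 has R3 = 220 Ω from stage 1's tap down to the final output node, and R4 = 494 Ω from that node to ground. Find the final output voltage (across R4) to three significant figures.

Stage 2 presents R3+R4 = 714.0 Ω as a load on stage 1's tap.
Stage 1's lower leg becomes R2‖(R3+R4) = 688.4 Ω, so V_mid = 26.1 × 688.4/4408 = 4.076 V.
Stage 2 is itself unloaded: V_out = V_mid × R4/(R3+R4) = 4.076 × 494/714.0 = 2.82 V.

V_out ≈ 2.82 V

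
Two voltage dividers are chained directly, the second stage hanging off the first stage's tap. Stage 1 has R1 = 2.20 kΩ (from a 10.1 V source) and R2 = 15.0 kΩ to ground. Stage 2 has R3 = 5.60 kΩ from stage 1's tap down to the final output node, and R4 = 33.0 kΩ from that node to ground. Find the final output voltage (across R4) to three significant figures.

V_out ≈ 7.17 V

Stage 2 presents R3+R4 = 38.60 kΩ as a load on stage 1's tap.
Stage 1's lower leg becomes R2‖(R3+R4) = 10.80 kΩ, so V_mid = 10.1 × 10.80/13.00 = 8.391 V.
Stage 2 is itself unloaded: V_out = V_mid × R4/(R3+R4) = 8.391 × 33.0/38.60 = 7.17 V.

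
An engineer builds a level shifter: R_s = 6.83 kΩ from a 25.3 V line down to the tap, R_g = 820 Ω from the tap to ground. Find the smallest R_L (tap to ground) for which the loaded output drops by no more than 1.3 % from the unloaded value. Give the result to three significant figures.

Output resistance R_th = R_s‖R_g = (6830 × 820)/7650 = 732.1 Ω.
The fractional drop is R_th/(R_th + R_L); requiring this ≤ 0.0130 gives R_L ≥ R_th(1/0.0130 − 1) = 732.1 × 75.92 = 55.6 kΩ.

R_L(min) ≈ 55.6 kΩ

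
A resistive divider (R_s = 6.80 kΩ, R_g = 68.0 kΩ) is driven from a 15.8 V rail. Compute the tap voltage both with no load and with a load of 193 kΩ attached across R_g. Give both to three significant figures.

Open-circuit: V = 15.8 × 68.0/(6.80 + 68.0) = 14.4 V.
With the load, R_g becomes R_g‖R_L = 50.28 kΩ, so V = 15.8 × 50.28/57.08 = 13.9 V.

Unloaded: 14.4 V; loaded: 13.9 V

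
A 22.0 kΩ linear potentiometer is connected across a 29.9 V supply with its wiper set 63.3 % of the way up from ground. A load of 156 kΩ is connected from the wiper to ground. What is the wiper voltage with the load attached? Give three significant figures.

V ≈ 18.3 V

The wiper splits the pot into (1−α)R = 8.074 kΩ above and αR = 13.93 kΩ below.
Lower section ‖ load = 12.78 kΩ.
V_wiper = 29.9 × 12.78/(8.074 + 12.78) = 18.3 V.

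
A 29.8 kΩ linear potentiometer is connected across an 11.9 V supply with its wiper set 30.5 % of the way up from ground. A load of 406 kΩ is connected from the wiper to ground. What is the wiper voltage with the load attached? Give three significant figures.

The wiper splits the pot into (1−α)R = 20.71 kΩ above and αR = 9.089 kΩ below.
Lower section ‖ load = 8.890 kΩ.
V_wiper = 11.9 × 8.890/(20.71 + 8.890) = 3.57 V.

V ≈ 3.57 V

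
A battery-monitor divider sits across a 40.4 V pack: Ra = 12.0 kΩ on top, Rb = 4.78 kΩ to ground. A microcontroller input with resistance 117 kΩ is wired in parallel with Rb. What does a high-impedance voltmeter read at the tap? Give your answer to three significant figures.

V_out ≈ 11.2 V

The load sits in parallel with Rb: Rb‖R_L = (4.78 × 117) / (4.78 + 117) = 4.592 kΩ.
V_out = 40.4 × 4.592 / (12.0 + 4.592) = 40.4 × 4.592/16.59 = 11.2 V.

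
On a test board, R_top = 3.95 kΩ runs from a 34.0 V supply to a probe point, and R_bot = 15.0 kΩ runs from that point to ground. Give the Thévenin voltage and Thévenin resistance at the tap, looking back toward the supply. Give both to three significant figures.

V_th is the open-circuit tap voltage: 34.0 × 15.0/(3.95 + 15.0) = 26.9 V.
With the supply zeroed, R_top and R_bot appear in parallel from the tap: R_th = R_top‖R_bot = (3.95 × 15.0)/18.95 = 3.13 kΩ.

V_th = 26.9 V, R_th = 3.13 kΩ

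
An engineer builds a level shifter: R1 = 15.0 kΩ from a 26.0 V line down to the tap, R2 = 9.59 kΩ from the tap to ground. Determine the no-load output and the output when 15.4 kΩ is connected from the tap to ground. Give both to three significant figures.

Unloaded: 10.1 V; loaded: 7.35 V

Open-circuit: V = 26.0 × 9.59/(15.0 + 9.59) = 10.1 V.
With the load, R2 becomes R2‖R_L = 5.910 kΩ, so V = 26.0 × 5.910/20.91 = 7.35 V.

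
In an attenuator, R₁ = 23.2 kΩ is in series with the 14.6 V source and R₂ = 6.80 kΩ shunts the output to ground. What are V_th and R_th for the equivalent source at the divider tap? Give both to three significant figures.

V_th = 3.31 V, R_th = 5.26 kΩ

V_th is the open-circuit tap voltage: 14.6 × 6.80/(23.2 + 6.80) = 3.31 V.
With the supply zeroed, R₁ and R₂ appear in parallel from the tap: R_th = R₁‖R₂ = (23.2 × 6.80)/30.00 = 5.26 kΩ.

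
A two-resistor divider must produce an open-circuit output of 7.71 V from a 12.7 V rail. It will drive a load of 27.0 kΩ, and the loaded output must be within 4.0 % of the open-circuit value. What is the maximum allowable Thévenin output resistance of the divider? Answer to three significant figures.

Loading drop = R_th/(R_th + R_L) ≤ 0.0400, so R_th ≤ R_L · ε/(1−ε) = 27.0 kΩ × 0.0400/0.9600 = 1.12 kΩ.
(Any R1, R2 with R2/(R1+R2) = 0.607 and R1‖R2 ≤ 1.12 kΩ will meet the spec.)

R_th ≤ 1.12 kΩ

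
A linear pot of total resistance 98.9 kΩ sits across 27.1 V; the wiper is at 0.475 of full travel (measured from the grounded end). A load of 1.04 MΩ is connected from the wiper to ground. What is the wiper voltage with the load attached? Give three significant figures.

V ≈ 12.6 V

The wiper splits the pot into (1−α)R = 51.92 kΩ above and αR = 46.98 kΩ below.
Lower section ‖ load = 44.95 kΩ.
V_wiper = 27.1 × 44.95/(51.92 + 44.95) = 12.6 V.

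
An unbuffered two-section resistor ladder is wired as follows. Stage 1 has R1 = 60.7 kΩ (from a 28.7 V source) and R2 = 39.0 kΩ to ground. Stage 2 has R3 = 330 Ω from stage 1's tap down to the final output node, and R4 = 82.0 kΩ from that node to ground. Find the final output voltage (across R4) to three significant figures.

Stage 2 presents R3+R4 = 82330 Ω as a load on stage 1's tap.
Stage 1's lower leg becomes R2‖(R3+R4) = 26460 Ω, so V_mid = 28.7 × 26460/87160 = 8.714 V.
Stage 2 is itself unloaded: V_out = V_mid × R4/(R3+R4) = 8.714 × 82000/82330 = 8.68 V.

V_out ≈ 8.68 V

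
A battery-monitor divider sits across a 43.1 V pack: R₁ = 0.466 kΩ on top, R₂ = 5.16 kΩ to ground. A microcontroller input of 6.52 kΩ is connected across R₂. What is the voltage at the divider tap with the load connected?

V_out ≈ 37.1 V

The load sits in parallel with R₂: R₂‖R_L = (5160 × 6520) / (5160 + 6520) = 2880 Ω.
V_out = 43.1 × 2880 / (466 + 2880) = 43.1 × 2880/3346 = 37.1 V.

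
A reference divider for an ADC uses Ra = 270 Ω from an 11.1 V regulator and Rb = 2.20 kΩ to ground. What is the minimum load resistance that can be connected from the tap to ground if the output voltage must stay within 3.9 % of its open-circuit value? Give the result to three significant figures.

R_L(min) ≈ 5.93 kΩ

Output resistance R_th = Ra‖Rb = (270 × 2200)/2470 = 240.5 Ω.
The fractional drop is R_th/(R_th + R_L); requiring this ≤ 0.0390 gives R_L ≥ R_th(1/0.0390 − 1) = 240.5 × 24.64 = 5.93 kΩ.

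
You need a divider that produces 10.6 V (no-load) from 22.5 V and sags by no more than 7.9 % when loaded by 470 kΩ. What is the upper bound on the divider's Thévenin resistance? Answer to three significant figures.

R_th ≤ 40.3 kΩ

Loading drop = R_th/(R_th + R_L) ≤ 0.0790, so R_th ≤ R_L · ε/(1−ε) = 470 kΩ × 0.0790/0.9210 = 40.3 kΩ.
(Any R1, R2 with R2/(R1+R2) = 0.471 and R1‖R2 ≤ 40.3 kΩ will meet the spec.)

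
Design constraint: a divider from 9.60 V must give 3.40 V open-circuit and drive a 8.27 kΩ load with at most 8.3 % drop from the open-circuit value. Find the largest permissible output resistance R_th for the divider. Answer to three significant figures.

R_th ≤ 749 Ω

Loading drop = R_th/(R_th + R_L) ≤ 0.0830, so R_th ≤ R_L · ε/(1−ε) = 8.27 kΩ × 0.0830/0.9170 = 749 Ω.
(Any R1, R2 with R2/(R1+R2) = 0.354 and R1‖R2 ≤ 749 Ω will meet the spec.)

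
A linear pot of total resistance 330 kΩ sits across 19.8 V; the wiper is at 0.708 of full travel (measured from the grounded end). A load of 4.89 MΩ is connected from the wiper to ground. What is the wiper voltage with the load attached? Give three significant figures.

The wiper splits the pot into (1−α)R = 96.36 kΩ above and αR = 233.6 kΩ below.
Lower section ‖ load = 223.0 kΩ.
V_wiper = 19.8 × 223.0/(96.36 + 223.0) = 13.8 V.

V ≈ 13.8 V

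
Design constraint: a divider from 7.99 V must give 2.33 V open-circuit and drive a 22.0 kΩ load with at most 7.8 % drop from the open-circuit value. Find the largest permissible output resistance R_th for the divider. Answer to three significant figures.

Loading drop = R_th/(R_th + R_L) ≤ 0.0780, so R_th ≤ R_L · ε/(1−ε) = 22.0 kΩ × 0.0780/0.9220 = 1.86 kΩ.
(Any R1, R2 with R2/(R1+R2) = 0.292 and R1‖R2 ≤ 1.86 kΩ will meet the spec.)

R_th ≤ 1.86 kΩ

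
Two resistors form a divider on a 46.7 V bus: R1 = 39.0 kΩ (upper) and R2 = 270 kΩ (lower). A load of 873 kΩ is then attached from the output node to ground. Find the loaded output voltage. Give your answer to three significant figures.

The load sits in parallel with R2: R2‖R_L = (270 × 873) / (270 + 873) = 206.2 kΩ.
V_out = 46.7 × 206.2 / (39.0 + 206.2) = 46.7 × 206.2/245.2 = 39.3 V.

V_out ≈ 39.3 V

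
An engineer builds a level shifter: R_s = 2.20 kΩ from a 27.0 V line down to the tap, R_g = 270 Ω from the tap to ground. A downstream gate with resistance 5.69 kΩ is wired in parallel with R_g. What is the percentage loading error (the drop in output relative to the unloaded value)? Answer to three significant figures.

The divider's output (Thévenin) resistance is R_s‖R_g = 240.5 Ω.
Fractional drop under load = R_th/(R_th + R_L) = 240.5 / (240.5 + 5690) = 0.04055.
So the output falls by 4.06 %.

4.06 %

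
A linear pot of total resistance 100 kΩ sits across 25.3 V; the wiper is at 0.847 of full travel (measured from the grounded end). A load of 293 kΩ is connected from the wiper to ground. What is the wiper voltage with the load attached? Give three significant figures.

The wiper splits the pot into (1−α)R = 15.30 kΩ above and αR = 84.70 kΩ below.
Lower section ‖ load = 65.71 kΩ.
V_wiper = 25.3 × 65.71/(15.30 + 65.71) = 20.5 V.

V ≈ 20.5 V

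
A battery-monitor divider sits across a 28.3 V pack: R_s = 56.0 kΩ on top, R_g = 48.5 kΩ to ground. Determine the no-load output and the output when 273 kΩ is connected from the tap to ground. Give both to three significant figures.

Open-circuit: V = 28.3 × 48.5/(56.0 + 48.5) = 13.1 V.
With the load, R_g becomes R_g‖R_L = 41.18 kΩ, so V = 28.3 × 41.18/97.18 = 12.0 V.

Unloaded: 13.1 V; loaded: 12.0 V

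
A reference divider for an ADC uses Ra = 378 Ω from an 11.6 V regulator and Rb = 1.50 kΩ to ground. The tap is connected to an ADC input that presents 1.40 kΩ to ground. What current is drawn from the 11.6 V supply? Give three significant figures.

I ≈ 10.5 mA

Rb‖R_L = 724.1 Ω, so the source sees Ra + Rb‖R_L = 1102 Ω.
I = 11.6 V / 1102 Ω = 10.5 mA.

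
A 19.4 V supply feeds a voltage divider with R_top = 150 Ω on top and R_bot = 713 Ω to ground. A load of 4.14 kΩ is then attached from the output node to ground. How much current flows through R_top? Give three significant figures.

I ≈ 25.6 mA

R_bot‖R_L = 608.2 Ω, so the source sees R_top + R_bot‖R_L = 758.2 Ω.
I = 19.4 V / 758.2 Ω = 25.6 mA.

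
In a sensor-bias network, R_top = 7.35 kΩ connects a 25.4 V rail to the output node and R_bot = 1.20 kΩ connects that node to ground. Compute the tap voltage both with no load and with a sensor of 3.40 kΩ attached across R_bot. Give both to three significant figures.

Open-circuit: V = 25.4 × 1.20/(7.35 + 1.20) = 3.56 V.
With the load, R_bot becomes R_bot‖R_L = 0.8870 kΩ, so V = 25.4 × 0.8870/8.237 = 2.74 V.

Unloaded: 3.56 V; loaded: 2.74 V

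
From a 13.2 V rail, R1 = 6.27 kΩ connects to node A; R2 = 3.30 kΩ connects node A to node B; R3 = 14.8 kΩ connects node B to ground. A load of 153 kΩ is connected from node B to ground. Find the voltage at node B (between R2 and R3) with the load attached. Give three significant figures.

At node B, R3 is in parallel with the load: R3‖R_L = 13.49 kΩ.
Below node A the resistance is R2 + (R3‖R_L) = 16.79 kΩ, so V_A = 13.2 × 16.79/23.06 = 9.612 V.
Then V_B = V_A × (R3‖R_L)/(R2 + R3‖R_L) = 9.612 × 13.49/16.79 = 7.72 V.

V ≈ 7.72 V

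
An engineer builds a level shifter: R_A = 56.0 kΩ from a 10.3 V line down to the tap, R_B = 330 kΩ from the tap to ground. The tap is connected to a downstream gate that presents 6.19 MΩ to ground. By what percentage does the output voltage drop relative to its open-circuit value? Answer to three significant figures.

0.767 %

The divider's output (Thévenin) resistance is R_A‖R_B = 47.88 kΩ.
Fractional drop under load = R_th/(R_th + R_L) = 47.88 / (47.88 + 6190) = 0.007675.
So the output falls by 0.767 %.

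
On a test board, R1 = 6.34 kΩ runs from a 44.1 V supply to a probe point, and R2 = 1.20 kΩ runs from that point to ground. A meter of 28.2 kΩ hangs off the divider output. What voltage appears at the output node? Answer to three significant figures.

V_out ≈ 6.78 V

The load sits in parallel with R2: R2‖R_L = (1.20 × 28.2) / (1.20 + 28.2) = 1.151 kΩ.
V_out = 44.1 × 1.151 / (6.34 + 1.151) = 44.1 × 1.151/7.491 = 6.78 V.
(Unloaded it would have been 7.02 V.)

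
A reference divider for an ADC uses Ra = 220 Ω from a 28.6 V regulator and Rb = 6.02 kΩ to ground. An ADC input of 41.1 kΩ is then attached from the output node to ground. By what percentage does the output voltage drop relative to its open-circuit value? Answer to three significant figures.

The divider's output (Thévenin) resistance is Ra‖Rb = 212.2 Ω.
Fractional drop under load = R_th/(R_th + R_L) = 212.2 / (212.2 + 41100) = 0.005138.
So the output falls by 0.514 %.

0.514 %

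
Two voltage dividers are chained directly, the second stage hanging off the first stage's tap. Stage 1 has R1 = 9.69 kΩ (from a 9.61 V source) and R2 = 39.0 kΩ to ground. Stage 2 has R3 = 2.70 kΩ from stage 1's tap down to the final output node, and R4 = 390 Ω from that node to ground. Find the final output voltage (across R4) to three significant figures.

V_out ≈ 0.277 V

Stage 2 presents R3+R4 = 3090 Ω as a load on stage 1's tap.
Stage 1's lower leg becomes R2‖(R3+R4) = 2863 Ω, so V_mid = 9.61 × 2863/12550 = 2.192 V.
Stage 2 is itself unloaded: V_out = V_mid × R4/(R3+R4) = 2.192 × 390/3090 = 0.277 V.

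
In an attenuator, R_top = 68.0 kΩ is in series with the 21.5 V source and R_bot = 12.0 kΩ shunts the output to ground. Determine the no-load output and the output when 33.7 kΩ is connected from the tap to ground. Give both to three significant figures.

Unloaded: 3.23 V; loaded: 2.48 V

Open-circuit: V = 21.5 × 12.0/(68.0 + 12.0) = 3.23 V.
With the load, R_bot becomes R_bot‖R_L = 8.849 kΩ, so V = 21.5 × 8.849/76.85 = 2.48 V.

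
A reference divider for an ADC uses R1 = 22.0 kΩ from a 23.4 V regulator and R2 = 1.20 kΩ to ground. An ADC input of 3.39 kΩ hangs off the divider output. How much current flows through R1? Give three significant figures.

I ≈ 1.02 mA

R2‖R_L = 0.8863 kΩ, so the source sees R1 + R2‖R_L = 22.89 kΩ.
I = 23.4 V / 22.89 kΩ = 1.02 mA.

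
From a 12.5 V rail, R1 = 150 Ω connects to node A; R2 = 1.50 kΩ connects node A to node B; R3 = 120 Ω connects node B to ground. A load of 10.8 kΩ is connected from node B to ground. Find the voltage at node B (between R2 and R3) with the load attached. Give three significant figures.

V ≈ 0.839 V

At node B, R3 is in parallel with the load: R3‖R_L = 118.7 Ω.
Below node A the resistance is R2 + (R3‖R_L) = 1619 Ω, so V_A = 12.5 × 1619/1769 = 11.44 V.
Then V_B = V_A × (R3‖R_L)/(R2 + R3‖R_L) = 11.44 × 118.7/1619 = 0.839 V.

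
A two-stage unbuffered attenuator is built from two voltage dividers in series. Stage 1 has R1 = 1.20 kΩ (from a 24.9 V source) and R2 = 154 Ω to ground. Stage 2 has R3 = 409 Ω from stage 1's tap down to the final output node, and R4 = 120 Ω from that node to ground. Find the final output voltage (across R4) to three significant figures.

V_out ≈ 0.511 V

Stage 2 presents R3+R4 = 529.0 Ω as a load on stage 1's tap.
Stage 1's lower leg becomes R2‖(R3+R4) = 119.3 Ω, so V_mid = 24.9 × 119.3/1319 = 2.251 V.
Stage 2 is itself unloaded: V_out = V_mid × R4/(R3+R4) = 2.251 × 120/529.0 = 0.511 V.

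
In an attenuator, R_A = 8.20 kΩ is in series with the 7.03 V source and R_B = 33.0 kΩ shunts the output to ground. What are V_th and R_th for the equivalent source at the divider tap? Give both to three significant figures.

V_th = 5.63 V, R_th = 6.57 kΩ

V_th is the open-circuit tap voltage: 7.03 × 33.0/(8.20 + 33.0) = 5.63 V.
With the supply zeroed, R_A and R_B appear in parallel from the tap: R_th = R_A‖R_B = (8.20 × 33.0)/41.20 = 6.57 kΩ.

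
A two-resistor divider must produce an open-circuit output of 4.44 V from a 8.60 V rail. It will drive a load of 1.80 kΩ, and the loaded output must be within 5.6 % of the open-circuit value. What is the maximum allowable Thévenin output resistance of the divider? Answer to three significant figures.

Loading drop = R_th/(R_th + R_L) ≤ 0.0560, so R_th ≤ R_L · ε/(1−ε) = 1.80 kΩ × 0.0560/0.9440 = 107 Ω.
(Any R1, R2 with R2/(R1+R2) = 0.516 and R1‖R2 ≤ 107 Ω will meet the spec.)

R_th ≤ 107 Ω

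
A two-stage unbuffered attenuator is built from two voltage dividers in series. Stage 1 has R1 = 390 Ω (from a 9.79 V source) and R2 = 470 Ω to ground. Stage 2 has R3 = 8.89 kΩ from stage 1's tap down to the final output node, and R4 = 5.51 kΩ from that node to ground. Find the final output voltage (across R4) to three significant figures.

V_out ≈ 2.02 V

Stage 2 presents R3+R4 = 14400 Ω as a load on stage 1's tap.
Stage 1's lower leg becomes R2‖(R3+R4) = 455.1 Ω, so V_mid = 9.79 × 455.1/845.1 = 5.272 V.
Stage 2 is itself unloaded: V_out = V_mid × R4/(R3+R4) = 5.272 × 5510/14400 = 2.02 V.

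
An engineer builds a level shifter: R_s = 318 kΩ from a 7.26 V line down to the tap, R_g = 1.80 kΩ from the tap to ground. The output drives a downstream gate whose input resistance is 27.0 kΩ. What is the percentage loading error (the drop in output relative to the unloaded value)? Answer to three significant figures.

The divider's output (Thévenin) resistance is R_s‖R_g = 1.790 kΩ.
Fractional drop under load = R_th/(R_th + R_L) = 1.790 / (1.790 + 27.0) = 0.06217.
So the output falls by 6.22 %.

6.22 %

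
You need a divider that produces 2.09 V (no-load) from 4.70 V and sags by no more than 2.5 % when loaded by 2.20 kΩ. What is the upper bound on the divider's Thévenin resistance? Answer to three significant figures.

R_th ≤ 56.4 Ω

Loading drop = R_th/(R_th + R_L) ≤ 0.0250, so R_th ≤ R_L · ε/(1−ε) = 2.20 kΩ × 0.0250/0.9750 = 56.4 Ω.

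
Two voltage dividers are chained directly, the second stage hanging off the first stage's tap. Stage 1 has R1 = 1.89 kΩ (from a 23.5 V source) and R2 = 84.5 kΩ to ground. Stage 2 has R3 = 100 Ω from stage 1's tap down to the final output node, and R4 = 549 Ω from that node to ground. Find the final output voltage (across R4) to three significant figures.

Stage 2 presents R3+R4 = 649.0 Ω as a load on stage 1's tap.
Stage 1's lower leg becomes R2‖(R3+R4) = 644.1 Ω, so V_mid = 23.5 × 644.1/2534 = 5.973 V.
Stage 2 is itself unloaded: V_out = V_mid × R4/(R3+R4) = 5.973 × 549/649.0 = 5.05 V.

V_out ≈ 5.05 V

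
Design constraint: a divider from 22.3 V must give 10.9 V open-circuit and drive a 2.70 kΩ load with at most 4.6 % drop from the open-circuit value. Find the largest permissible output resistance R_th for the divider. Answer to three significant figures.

Loading drop = R_th/(R_th + R_L) ≤ 0.0460, so R_th ≤ R_L · ε/(1−ε) = 2.70 kΩ × 0.0460/0.9540 = 130 Ω.
(Any R1, R2 with R2/(R1+R2) = 0.489 and R1‖R2 ≤ 130 Ω will meet the spec.)

R_th ≤ 130 Ω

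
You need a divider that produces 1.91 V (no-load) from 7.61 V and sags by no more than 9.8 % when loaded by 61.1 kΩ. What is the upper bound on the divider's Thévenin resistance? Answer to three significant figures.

R_th ≤ 6.64 kΩ

Loading drop = R_th/(R_th + R_L) ≤ 0.0980, so R_th ≤ R_L · ε/(1−ε) = 61.1 kΩ × 0.0980/0.9020 = 6.64 kΩ.
(Any R1, R2 with R2/(R1+R2) = 0.251 and R1‖R2 ≤ 6.64 kΩ will meet the spec.)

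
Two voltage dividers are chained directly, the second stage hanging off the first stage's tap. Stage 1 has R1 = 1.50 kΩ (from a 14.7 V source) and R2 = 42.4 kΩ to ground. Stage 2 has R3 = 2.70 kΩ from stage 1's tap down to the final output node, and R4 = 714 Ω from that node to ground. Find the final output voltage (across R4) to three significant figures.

V_out ≈ 2.08 V

Stage 2 presents R3+R4 = 3414 Ω as a load on stage 1's tap.
Stage 1's lower leg becomes R2‖(R3+R4) = 3160 Ω, so V_mid = 14.7 × 3160/4660 = 9.968 V.
Stage 2 is itself unloaded: V_out = V_mid × R4/(R3+R4) = 9.968 × 714/3414 = 2.08 V.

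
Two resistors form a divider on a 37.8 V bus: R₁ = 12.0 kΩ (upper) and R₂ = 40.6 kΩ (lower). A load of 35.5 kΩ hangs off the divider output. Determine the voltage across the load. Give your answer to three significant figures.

The load sits in parallel with R₂: R₂‖R_L = (40.6 × 35.5) / (40.6 + 35.5) = 18.94 kΩ.
V_out = 37.8 × 18.94 / (12.0 + 18.94) = 37.8 × 18.94/30.94 = 23.1 V.

V_out ≈ 23.1 V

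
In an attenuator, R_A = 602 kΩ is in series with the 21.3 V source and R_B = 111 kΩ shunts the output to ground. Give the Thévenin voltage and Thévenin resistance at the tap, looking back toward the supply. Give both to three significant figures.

V_th = 3.32 V, R_th = 93.7 kΩ

V_th is the open-circuit tap voltage: 21.3 × 111/(602 + 111) = 3.32 V.
With the supply zeroed, R_A and R_B appear in parallel from the tap: R_th = R_A‖R_B = (602 × 111)/713.0 = 93.7 kΩ.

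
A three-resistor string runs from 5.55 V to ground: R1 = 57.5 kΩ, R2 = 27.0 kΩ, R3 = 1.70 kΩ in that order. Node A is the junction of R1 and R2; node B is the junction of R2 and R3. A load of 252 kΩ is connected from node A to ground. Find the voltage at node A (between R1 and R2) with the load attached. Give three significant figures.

V ≈ 1.72 V

Below node A the series string R2+R3 = 28.70 kΩ sits in parallel with the 252 kΩ load: 25.77 kΩ.
V_A = 5.55 × 25.77/(57.5 + 25.77) = 1.72 V.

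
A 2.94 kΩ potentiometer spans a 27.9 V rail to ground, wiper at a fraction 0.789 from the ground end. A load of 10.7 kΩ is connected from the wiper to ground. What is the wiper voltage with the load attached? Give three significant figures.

The wiper splits the pot into (1−α)R = 620.3 Ω above and αR = 2320 Ω below.
Lower section ‖ load = 1906 Ω.
V_wiper = 27.9 × 1906/(620.3 + 1906) = 21.1 V.

V ≈ 21.1 V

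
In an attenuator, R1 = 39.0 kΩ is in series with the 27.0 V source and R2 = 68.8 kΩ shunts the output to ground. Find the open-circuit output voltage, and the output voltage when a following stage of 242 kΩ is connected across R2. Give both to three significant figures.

Unloaded: 17.2 V; loaded: 15.6 V

Open-circuit: V = 27.0 × 68.8/(39.0 + 68.8) = 17.2 V.
With the load, R2 becomes R2‖R_L = 53.57 kΩ, so V = 27.0 × 53.57/92.57 = 15.6 V.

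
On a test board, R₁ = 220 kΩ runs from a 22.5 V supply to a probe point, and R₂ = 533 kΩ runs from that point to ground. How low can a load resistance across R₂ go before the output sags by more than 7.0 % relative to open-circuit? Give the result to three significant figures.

Output resistance R_th = R₁‖R₂ = (220 × 533)/753.0 = 155.7 kΩ.
The fractional drop is R_th/(R_th + R_L); requiring this ≤ 0.0700 gives R_L ≥ R_th(1/0.0700 − 1) = 155.7 × 13.29 = 2.07 MΩ.

R_L(min) ≈ 2.07 MΩ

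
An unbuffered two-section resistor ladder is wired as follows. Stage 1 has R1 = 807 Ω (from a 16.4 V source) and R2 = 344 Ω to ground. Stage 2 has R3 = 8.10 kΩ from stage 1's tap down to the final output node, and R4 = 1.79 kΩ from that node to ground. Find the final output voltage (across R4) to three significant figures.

V_out ≈ 0.866 V

Stage 2 presents R3+R4 = 9890 Ω as a load on stage 1's tap.
Stage 1's lower leg becomes R2‖(R3+R4) = 332.4 Ω, so V_mid = 16.4 × 332.4/1139 = 4.785 V.
Stage 2 is itself unloaded: V_out = V_mid × R4/(R3+R4) = 4.785 × 1790/9890 = 0.866 V.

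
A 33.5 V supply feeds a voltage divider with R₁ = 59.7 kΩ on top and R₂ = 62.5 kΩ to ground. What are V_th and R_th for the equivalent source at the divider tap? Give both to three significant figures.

V_th is the open-circuit tap voltage: 33.5 × 62.5/(59.7 + 62.5) = 17.1 V.
With the supply zeroed, R₁ and R₂ appear in parallel from the tap: R_th = R₁‖R₂ = (59.7 × 62.5)/122.2 = 30.5 kΩ.

V_th = 17.1 V, R_th = 30.5 kΩ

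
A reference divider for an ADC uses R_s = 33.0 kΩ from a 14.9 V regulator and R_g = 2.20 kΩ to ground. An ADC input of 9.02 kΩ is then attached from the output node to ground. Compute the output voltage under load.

V_out ≈ 0.758 V

The load sits in parallel with R_g: R_g‖R_L = (2.20 × 9.02) / (2.20 + 9.02) = 1.769 kΩ.
V_out = 14.9 × 1.769 / (33.0 + 1.769) = 14.9 × 1.769/34.77 = 0.758 V.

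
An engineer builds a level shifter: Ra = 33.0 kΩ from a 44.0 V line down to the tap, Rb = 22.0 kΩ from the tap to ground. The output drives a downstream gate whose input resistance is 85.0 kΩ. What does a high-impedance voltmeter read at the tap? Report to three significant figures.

The load sits in parallel with Rb: Rb‖R_L = (22.0 × 85.0) / (22.0 + 85.0) = 17.48 kΩ.
V_out = 44.0 × 17.48 / (33.0 + 17.48) = 44.0 × 17.48/50.48 = 15.2 V.
(Unloaded it would have been 17.6 V.)

V_out ≈ 15.2 V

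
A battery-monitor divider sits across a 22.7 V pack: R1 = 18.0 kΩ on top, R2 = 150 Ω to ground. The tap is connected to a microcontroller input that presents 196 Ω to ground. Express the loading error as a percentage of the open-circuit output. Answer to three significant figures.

43.1 %

The divider's output (Thévenin) resistance is R1‖R2 = 148.8 Ω.
Fractional drop under load = R_th/(R_th + R_L) = 148.8 / (148.8 + 196) = 0.4315.
So the output falls by 43.1 %.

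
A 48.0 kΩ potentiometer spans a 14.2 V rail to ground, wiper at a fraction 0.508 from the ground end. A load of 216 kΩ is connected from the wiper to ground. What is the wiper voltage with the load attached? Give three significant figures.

V ≈ 6.83 V

The wiper splits the pot into (1−α)R = 23.62 kΩ above and αR = 24.38 kΩ below.
Lower section ‖ load = 21.91 kΩ.
V_wiper = 14.2 × 21.91/(23.62 + 21.91) = 6.83 V.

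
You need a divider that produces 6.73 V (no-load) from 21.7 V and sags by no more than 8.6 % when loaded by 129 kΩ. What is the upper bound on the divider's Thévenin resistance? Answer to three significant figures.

R_th ≤ 12.1 kΩ

Loading drop = R_th/(R_th + R_L) ≤ 0.0860, so R_th ≤ R_L · ε/(1−ε) = 129 kΩ × 0.0860/0.9140 = 12.1 kΩ.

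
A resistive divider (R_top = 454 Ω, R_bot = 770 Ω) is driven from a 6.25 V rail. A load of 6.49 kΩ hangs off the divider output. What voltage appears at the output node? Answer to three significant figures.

The load sits in parallel with R_bot: R_bot‖R_L = (770 × 6490) / (770 + 6490) = 688.3 Ω.
V_out = 6.25 × 688.3 / (454 + 688.3) = 6.25 × 688.3/1142 = 3.77 V.
(Unloaded it would have been 3.93 V.)

V_out ≈ 3.77 V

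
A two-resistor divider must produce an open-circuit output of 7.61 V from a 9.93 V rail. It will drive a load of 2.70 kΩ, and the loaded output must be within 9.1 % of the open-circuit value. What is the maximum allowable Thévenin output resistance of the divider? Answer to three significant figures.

R_th ≤ 270 Ω

Loading drop = R_th/(R_th + R_L) ≤ 0.0910, so R_th ≤ R_L · ε/(1−ε) = 2.70 kΩ × 0.0910/0.9090 = 270 Ω.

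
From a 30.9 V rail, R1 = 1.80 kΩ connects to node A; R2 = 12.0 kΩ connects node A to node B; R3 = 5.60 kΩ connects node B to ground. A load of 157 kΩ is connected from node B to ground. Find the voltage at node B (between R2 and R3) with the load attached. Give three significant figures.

V ≈ 8.70 V

At node B, R3 is in parallel with the load: R3‖R_L = 5.407 kΩ.
Below node A the resistance is R2 + (R3‖R_L) = 17.41 kΩ, so V_A = 30.9 × 17.41/19.21 = 28.00 V.
Then V_B = V_A × (R3‖R_L)/(R2 + R3‖R_L) = 28.00 × 5.407/17.41 = 8.70 V.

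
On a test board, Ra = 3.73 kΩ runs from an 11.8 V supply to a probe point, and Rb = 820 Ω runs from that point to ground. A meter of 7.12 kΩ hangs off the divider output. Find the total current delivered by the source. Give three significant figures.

Rb‖R_L = 735.3 Ω, so the source sees Ra + Rb‖R_L = 4465 Ω.
I = 11.8 V / 4465 Ω = 2.64 mA.

I ≈ 2.64 mA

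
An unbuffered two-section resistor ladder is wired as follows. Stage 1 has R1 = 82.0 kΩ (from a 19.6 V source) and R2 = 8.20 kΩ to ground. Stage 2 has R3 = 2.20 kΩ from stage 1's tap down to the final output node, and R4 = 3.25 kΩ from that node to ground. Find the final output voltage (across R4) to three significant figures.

Stage 2 presents R3+R4 = 5.450 kΩ as a load on stage 1's tap.
Stage 1's lower leg becomes R2‖(R3+R4) = 3.274 kΩ, so V_mid = 19.6 × 3.274/85.27 = 0.7525 V.
Stage 2 is itself unloaded: V_out = V_mid × R4/(R3+R4) = 0.7525 × 3.25/5.450 = 0.449 V.

V_out ≈ 0.449 V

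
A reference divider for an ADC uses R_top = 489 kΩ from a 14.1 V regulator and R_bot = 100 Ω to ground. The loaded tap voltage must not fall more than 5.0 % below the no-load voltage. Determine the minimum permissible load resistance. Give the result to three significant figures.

R_L(min) ≈ 1.90 kΩ

Output resistance R_th = R_top‖R_bot = (489000 × 100)/489100 = 99.98 Ω.
The fractional drop is R_th/(R_th + R_L); requiring this ≤ 0.0500 gives R_L ≥ R_th(1/0.0500 − 1) = 99.98 × 19.00 = 1.90 kΩ.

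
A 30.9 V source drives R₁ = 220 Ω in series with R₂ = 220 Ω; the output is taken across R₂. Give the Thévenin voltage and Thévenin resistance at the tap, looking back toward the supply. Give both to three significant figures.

V_th = 15.4 V, R_th = 110 Ω

V_th is the open-circuit tap voltage: 30.9 × 220/(220 + 220) = 15.4 V.
With the supply zeroed, R₁ and R₂ appear in parallel from the tap: R_th = R₁‖R₂ = (220 × 220)/440.0 = 110 Ω.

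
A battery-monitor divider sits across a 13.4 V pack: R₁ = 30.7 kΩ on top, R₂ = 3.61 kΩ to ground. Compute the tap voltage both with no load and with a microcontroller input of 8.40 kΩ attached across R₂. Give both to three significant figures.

Open-circuit: V = 13.4 × 3.61/(30.7 + 3.61) = 1.41 V.
With the load, R₂ becomes R₂‖R_L = 2.525 kΩ, so V = 13.4 × 2.525/33.22 = 1.02 V.

Unloaded: 1.41 V; loaded: 1.02 V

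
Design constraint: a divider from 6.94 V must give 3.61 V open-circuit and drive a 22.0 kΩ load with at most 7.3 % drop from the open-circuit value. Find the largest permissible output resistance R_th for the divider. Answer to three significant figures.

Loading drop = R_th/(R_th + R_L) ≤ 0.0730, so R_th ≤ R_L · ε/(1−ε) = 22.0 kΩ × 0.0730/0.9270 = 1.73 kΩ.
(Any R1, R2 with R2/(R1+R2) = 0.520 and R1‖R2 ≤ 1.73 kΩ will meet the spec.)

R_th ≤ 1.73 kΩ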